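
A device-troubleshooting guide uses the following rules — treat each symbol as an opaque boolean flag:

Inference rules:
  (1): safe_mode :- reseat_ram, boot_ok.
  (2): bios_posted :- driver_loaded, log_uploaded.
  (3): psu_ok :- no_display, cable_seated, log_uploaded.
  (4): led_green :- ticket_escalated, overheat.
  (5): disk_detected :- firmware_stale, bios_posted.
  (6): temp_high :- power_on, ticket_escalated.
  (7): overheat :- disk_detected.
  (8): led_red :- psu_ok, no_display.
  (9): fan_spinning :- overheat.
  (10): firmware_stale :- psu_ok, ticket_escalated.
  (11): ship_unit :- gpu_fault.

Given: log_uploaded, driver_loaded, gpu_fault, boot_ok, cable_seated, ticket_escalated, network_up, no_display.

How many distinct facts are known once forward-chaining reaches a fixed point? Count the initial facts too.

[1] (2) [bios_posted :- driver_loaded, log_uploaded.]; (3) [psu_ok :- no_display, cable_seated, log_uploaded.]; (11) [ship_unit :- gpu_fault.]. ⇒ new: bios_posted, psu_ok, ship_unit.
[2] (8) [led_red :- psu_ok, no_display.]; (10) [firmware_stale :- psu_ok, ticket_escalated.]. ⇒ new: led_red, firmware_stale.
[3] (5) [disk_detected :- firmware_stale, bios_posted.]. ⇒ new: disk_detected.
[4] (7) [overheat :- disk_detected.]. ⇒ new: overheat.
[5] (4) [led_green :- ticket_escalated, overheat.]; (9) [fan_spinning :- overheat.]. ⇒ new: led_green, fan_spinning.
Closure: {bios_posted, boot_ok, cable_seated, disk_detected, driver_loaded, fan_spinning, firmware_stale, gpu_fault, led_green, led_red, log_uploaded, network_up, no_display, overheat, psu_ok, ship_unit, ticket_escalated} — 17 facts.

17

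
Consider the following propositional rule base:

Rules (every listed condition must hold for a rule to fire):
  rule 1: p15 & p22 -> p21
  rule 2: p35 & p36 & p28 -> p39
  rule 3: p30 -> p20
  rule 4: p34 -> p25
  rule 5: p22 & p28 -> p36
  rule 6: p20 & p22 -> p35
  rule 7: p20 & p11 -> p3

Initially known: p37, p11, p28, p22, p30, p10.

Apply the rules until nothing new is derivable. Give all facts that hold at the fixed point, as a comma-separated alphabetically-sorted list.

p10, p11, p20, p22, p28, p3, p30, p35, p36, p37, p39

Round 1: rule 3 [p30 -> p20]; rule 5 [p22 & p28 -> p36]. Adds p20, p36.
Round 2: rule 6 [p20 & p22 -> p35]; rule 7 [p20 & p11 -> p3]. Adds p35, p3.
Round 3: rule 2 [p35 & p36 & p28 -> p39]. Adds p39.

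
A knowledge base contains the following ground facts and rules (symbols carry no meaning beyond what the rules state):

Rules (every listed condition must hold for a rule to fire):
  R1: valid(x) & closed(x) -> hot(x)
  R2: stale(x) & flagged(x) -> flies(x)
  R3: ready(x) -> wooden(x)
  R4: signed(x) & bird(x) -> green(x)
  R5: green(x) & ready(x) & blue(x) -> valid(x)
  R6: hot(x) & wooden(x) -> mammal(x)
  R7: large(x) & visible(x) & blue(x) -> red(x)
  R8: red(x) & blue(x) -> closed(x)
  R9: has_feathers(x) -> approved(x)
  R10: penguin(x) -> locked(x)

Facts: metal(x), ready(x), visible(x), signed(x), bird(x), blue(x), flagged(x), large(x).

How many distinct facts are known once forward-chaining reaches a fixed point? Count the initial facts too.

15

Round 1 — R3, R4, R7, derive wooden(x), green(x), red(x).
Round 2 — R5, R8, derive valid(x), closed(x).
Round 3 — R1, derive hot(x).
Round 4 — R6, derive mammal(x).
Closure: {bird(x), blue(x), closed(x), flagged(x), green(x), hot(x), large(x), mammal(x), metal(x), ready(x), red(x), signed(x), valid(x), visible(x), wooden(x)} — 15 facts.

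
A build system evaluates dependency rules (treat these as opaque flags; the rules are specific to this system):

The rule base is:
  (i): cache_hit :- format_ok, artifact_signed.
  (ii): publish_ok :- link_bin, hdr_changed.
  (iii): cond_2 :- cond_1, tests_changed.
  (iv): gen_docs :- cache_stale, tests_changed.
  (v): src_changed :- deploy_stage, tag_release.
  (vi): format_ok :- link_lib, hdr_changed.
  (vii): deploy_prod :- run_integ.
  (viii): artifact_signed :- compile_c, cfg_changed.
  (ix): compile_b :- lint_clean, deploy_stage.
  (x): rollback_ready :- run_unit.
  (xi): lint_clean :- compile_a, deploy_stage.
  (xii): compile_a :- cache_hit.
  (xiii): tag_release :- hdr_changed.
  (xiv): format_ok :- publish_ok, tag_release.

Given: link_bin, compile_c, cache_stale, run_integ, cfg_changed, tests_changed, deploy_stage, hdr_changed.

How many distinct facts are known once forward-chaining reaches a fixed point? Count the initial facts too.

[1] (ii) [publish_ok :- link_bin, hdr_changed.]; (iv) [gen_docs :- cache_stale, tests_changed.]; (vii) [deploy_prod :- run_integ.]; (viii) [artifact_signed :- compile_c, cfg_changed.]; (xiii) [tag_release :- hdr_changed.]. ⇒ new: publish_ok, gen_docs, deploy_prod, artifact_signed, tag_release.
[2] (v) [src_changed :- deploy_stage, tag_release.]; (xiv) [format_ok :- publish_ok, tag_release.]. ⇒ new: src_changed, format_ok.
[3] (i) [cache_hit :- format_ok, artifact_signed.]. ⇒ new: cache_hit.
[4] (xii) [compile_a :- cache_hit.]. ⇒ new: compile_a.
[5] (xi) [lint_clean :- compile_a, deploy_stage.]. ⇒ new: lint_clean.
[6] (ix) [compile_b :- lint_clean, deploy_stage.]. ⇒ new: compile_b.
Closure: {artifact_signed, cache_hit, cache_stale, cfg_changed, compile_a, compile_b, compile_c, deploy_prod, deploy_stage, format_ok, gen_docs, hdr_changed, link_bin, lint_clean, publish_ok, run_integ, src_changed, tag_release, tests_changed} — 19 facts.

19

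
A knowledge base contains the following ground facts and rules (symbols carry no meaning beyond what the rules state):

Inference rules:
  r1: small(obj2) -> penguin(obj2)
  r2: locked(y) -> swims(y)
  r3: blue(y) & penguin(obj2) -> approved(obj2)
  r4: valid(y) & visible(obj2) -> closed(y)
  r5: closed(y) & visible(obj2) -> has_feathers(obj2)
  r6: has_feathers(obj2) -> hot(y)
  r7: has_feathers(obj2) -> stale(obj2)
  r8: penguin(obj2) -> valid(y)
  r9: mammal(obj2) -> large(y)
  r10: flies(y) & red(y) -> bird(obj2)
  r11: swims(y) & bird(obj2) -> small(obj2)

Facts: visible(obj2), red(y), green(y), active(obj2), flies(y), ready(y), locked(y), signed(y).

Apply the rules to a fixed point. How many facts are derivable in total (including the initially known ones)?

17

[1] r2 [locked(y) -> swims(y)]; r10 [flies(y) & red(y) -> bird(obj2)]. ⇒ new: swims(y), bird(obj2).
[2] r11 [swims(y) & bird(obj2) -> small(obj2)]. ⇒ new: small(obj2).
[3] r1 [small(obj2) -> penguin(obj2)]. ⇒ new: penguin(obj2).
[4] r8 [penguin(obj2) -> valid(y)]. ⇒ new: valid(y).
[5] r4 [valid(y) & visible(obj2) -> closed(y)]. ⇒ new: closed(y).
[6] r5 [closed(y) & visible(obj2) -> has_feathers(obj2)]. ⇒ new: has_feathers(obj2).
[7] r6 [has_feathers(obj2) -> hot(y)]; r7 [has_feathers(obj2) -> stale(obj2)]. ⇒ new: hot(y), stale(obj2).
Closure: {active(obj2), bird(obj2), closed(y), flies(y), green(y), has_feathers(obj2), hot(y), locked(y), penguin(obj2), ready(y), red(y), signed(y), small(obj2), stale(obj2), swims(y), valid(y), visible(obj2)} — 17 facts.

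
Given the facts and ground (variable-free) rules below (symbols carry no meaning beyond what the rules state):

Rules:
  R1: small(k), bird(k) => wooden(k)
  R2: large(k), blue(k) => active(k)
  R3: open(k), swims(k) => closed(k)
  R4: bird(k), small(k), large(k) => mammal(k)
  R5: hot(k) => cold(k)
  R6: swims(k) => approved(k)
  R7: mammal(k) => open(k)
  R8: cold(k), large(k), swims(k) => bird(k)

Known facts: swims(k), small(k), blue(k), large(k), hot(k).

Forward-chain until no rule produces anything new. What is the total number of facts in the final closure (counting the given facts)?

13

[1] R2 [large(k), blue(k) => active(k)]; R5 [hot(k) => cold(k)]; R6 [swims(k) => approved(k)]. ⇒ new: active(k), cold(k), approved(k).
[2] R8 [cold(k), large(k), swims(k) => bird(k)]. ⇒ new: bird(k).
[3] R1 [small(k), bird(k) => wooden(k)]; R4 [bird(k), small(k), large(k) => mammal(k)]. ⇒ new: wooden(k), mammal(k).
[4] R7 [mammal(k) => open(k)]. ⇒ new: open(k).
[5] R3 [open(k), swims(k) => closed(k)]. ⇒ new: closed(k).
Closure: {active(k), approved(k), bird(k), blue(k), closed(k), cold(k), hot(k), large(k), mammal(k), open(k), small(k), swims(k), wooden(k)} — 13 facts.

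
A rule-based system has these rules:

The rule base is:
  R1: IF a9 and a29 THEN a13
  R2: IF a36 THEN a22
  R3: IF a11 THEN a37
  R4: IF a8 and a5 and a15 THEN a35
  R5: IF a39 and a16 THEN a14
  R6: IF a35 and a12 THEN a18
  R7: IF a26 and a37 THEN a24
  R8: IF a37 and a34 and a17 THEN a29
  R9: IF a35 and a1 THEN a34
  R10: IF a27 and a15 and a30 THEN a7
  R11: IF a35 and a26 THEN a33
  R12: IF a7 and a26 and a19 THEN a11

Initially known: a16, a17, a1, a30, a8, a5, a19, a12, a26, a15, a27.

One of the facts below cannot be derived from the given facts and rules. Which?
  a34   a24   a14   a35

a14

Round 1: R4 [IF a8 and a5 and a15 THEN a35]; R10 [IF a27 and a15 and a30 THEN a7]. New: a35, a7.
Round 2: R6 [IF a35 and a12 THEN a18]; R9 [IF a35 and a1 THEN a34]; R11 [IF a35 and a26 THEN a33]; R12 [IF a7 and a26 and a19 THEN a11]. New: a18, a34, a33, a11.
Round 3: R3 [IF a11 THEN a37]. New: a37.
Round 4: R7 [IF a26 and a37 THEN a24]; R8 [IF a37 and a34 and a17 THEN a29]. New: a24, a29.
Derived: a35 (round 1), a24 (round 4), a34 (round 2). a14 never appears in any round.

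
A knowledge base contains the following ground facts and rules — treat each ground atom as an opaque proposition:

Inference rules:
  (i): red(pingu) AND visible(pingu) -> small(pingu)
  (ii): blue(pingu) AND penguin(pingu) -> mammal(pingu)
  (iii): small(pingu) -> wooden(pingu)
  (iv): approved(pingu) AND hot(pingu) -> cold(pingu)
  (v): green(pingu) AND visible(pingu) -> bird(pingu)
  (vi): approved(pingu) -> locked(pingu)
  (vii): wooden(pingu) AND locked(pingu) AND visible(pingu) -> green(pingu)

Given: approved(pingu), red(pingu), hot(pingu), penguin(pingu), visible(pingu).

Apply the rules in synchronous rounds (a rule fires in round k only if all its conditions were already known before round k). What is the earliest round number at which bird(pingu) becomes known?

4

Round 1 — (i), (iv), (vi), derive small(pingu), cold(pingu), locked(pingu).
Round 2 — (iii), derive wooden(pingu).
Round 3 — (vii), derive green(pingu).
Round 4 — (v), derive bird(pingu).
bird(pingu) first appears in round 4.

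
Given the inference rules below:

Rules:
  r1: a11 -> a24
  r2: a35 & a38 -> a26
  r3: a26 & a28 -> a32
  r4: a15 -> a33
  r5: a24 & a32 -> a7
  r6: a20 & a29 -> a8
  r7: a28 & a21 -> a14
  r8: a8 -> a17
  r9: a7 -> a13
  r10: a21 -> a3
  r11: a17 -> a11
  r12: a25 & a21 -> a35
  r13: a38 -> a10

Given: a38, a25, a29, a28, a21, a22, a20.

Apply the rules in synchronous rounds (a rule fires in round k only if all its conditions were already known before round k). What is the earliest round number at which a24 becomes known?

Round 1 — r6, r7, r10, r12, r13, derive a8, a14, a3, a35, a10.
Round 2 — r2, r8, derive a26, a17.
Round 3 — r3, r11, derive a32, a11.
Round 4 — r1, derive a24.
a24 first appears in round 4.

4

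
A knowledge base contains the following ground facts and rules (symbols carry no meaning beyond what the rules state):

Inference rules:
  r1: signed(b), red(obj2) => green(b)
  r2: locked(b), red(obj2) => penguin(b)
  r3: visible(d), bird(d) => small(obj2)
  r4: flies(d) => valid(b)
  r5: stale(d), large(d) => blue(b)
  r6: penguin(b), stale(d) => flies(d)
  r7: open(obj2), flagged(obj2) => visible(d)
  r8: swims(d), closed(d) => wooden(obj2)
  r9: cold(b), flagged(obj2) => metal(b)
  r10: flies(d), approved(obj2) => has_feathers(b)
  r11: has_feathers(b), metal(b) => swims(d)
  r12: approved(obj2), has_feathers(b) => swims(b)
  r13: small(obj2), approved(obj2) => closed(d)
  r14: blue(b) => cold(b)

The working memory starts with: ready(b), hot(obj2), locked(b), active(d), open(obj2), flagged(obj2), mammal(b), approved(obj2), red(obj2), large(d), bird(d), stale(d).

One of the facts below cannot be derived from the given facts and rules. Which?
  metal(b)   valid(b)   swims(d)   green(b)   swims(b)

green(b)

Round 1 — r2, r5, r7, derive penguin(b), blue(b), visible(d).
Round 2 — r3, r6, r14, derive small(obj2), flies(d), cold(b).
Round 3 — r4, r9, r10, r13, derive valid(b), metal(b), has_feathers(b), closed(d).
Round 4 — r11, r12, derive swims(d), swims(b).
Round 5 — r8, derive wooden(obj2).
Derived: swims(d) (round 4), valid(b) (round 3), metal(b) (round 3), swims(b) (round 4). green(b) never appears in any round.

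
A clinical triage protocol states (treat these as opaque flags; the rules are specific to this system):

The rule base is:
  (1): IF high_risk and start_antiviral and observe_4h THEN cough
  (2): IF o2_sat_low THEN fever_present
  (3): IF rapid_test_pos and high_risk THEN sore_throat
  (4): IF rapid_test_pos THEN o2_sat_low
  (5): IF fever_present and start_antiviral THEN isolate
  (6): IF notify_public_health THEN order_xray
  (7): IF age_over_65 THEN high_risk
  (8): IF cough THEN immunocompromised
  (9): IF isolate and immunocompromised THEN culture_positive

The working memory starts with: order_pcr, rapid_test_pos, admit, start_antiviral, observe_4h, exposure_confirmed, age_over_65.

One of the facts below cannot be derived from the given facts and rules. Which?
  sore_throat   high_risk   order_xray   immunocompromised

order_xray

[1] (4) [IF rapid_test_pos THEN o2_sat_low]; (7) [IF age_over_65 THEN high_risk]. ⇒ new: o2_sat_low, high_risk.
[2] (1) [IF high_risk and start_antiviral and observe_4h THEN cough]; (2) [IF o2_sat_low THEN fever_present]; (3) [IF rapid_test_pos and high_risk THEN sore_throat]. ⇒ new: cough, fever_present, sore_throat.
[3] (5) [IF fever_present and start_antiviral THEN isolate]; (8) [IF cough THEN immunocompromised]. ⇒ new: isolate, immunocompromised.
[4] (9) [IF isolate and immunocompromised THEN culture_positive]. ⇒ new: culture_positive.
Derived: sore_throat (round 2), high_risk (round 1), immunocompromised (round 3). order_xray never appears in any round.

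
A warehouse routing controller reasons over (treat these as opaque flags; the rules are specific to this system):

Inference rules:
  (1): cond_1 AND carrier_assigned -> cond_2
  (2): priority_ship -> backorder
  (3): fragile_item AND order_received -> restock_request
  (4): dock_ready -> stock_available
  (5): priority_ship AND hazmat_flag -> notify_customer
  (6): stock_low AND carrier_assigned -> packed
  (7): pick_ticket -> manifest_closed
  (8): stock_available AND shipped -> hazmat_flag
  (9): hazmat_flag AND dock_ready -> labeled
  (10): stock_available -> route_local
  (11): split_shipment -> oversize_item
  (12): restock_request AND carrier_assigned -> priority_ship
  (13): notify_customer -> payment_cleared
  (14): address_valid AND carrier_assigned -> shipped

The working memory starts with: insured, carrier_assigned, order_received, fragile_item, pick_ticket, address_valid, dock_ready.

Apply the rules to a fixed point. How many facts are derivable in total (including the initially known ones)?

[1] (3) [fragile_item AND order_received -> restock_request]; (4) [dock_ready -> stock_available]; (7) [pick_ticket -> manifest_closed]; (14) [address_valid AND carrier_assigned -> shipped]. ⇒ new: restock_request, stock_available, manifest_closed, shipped.
[2] (8) [stock_available AND shipped -> hazmat_flag]; (10) [stock_available -> route_local]; (12) [restock_request AND carrier_assigned -> priority_ship]. ⇒ new: hazmat_flag, route_local, priority_ship.
[3] (2) [priority_ship -> backorder]; (5) [priority_ship AND hazmat_flag -> notify_customer]; (9) [hazmat_flag AND dock_ready -> labeled]. ⇒ new: backorder, notify_customer, labeled.
[4] (13) [notify_customer -> payment_cleared]. ⇒ new: payment_cleared.
Closure: {address_valid, backorder, carrier_assigned, dock_ready, fragile_item, hazmat_flag, insured, labeled, manifest_closed, notify_customer, order_received, payment_cleared, pick_ticket, priority_ship, restock_request, route_local, shipped, stock_available} — 18 facts.

18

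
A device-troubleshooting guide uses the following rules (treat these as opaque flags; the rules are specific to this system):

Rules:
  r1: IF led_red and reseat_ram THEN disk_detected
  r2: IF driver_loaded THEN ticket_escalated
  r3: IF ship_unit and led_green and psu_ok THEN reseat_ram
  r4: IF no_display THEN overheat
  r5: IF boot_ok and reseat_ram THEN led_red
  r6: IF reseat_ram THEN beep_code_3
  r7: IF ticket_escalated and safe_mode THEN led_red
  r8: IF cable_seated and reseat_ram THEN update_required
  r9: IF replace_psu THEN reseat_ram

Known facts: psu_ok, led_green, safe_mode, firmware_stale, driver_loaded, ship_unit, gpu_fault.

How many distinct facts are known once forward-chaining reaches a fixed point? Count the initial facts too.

[1] r2 [IF driver_loaded THEN ticket_escalated]; r3 [IF ship_unit and led_green and psu_ok THEN reseat_ram]. ⇒ new: ticket_escalated, reseat_ram.
[2] r6 [IF reseat_ram THEN beep_code_3]; r7 [IF ticket_escalated and safe_mode THEN led_red]. ⇒ new: beep_code_3, led_red.
[3] r1 [IF led_red and reseat_ram THEN disk_detected]. ⇒ new: disk_detected.
Closure: {beep_code_3, disk_detected, driver_loaded, firmware_stale, gpu_fault, led_green, led_red, psu_ok, reseat_ram, safe_mode, ship_unit, ticket_escalated} — 12 facts.

12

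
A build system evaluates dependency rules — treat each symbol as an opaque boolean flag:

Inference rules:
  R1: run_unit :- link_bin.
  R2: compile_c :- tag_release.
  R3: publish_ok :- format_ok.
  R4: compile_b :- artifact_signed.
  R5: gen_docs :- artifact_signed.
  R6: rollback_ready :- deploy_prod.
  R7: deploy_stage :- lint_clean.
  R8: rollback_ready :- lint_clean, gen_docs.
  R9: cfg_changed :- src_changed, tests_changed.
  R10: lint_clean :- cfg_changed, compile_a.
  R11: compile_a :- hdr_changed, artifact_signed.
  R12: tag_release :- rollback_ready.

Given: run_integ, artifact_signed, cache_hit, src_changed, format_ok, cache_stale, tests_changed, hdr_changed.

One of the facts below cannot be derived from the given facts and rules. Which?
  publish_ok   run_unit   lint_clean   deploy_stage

run_unit

Round 1: R3 [publish_ok :- format_ok.]; R4 [compile_b :- artifact_signed.]; R5 [gen_docs :- artifact_signed.]; R9 [cfg_changed :- src_changed, tests_changed.]; R11 [compile_a :- hdr_changed, artifact_signed.]. Adds publish_ok, compile_b, gen_docs, cfg_changed, compile_a.
Round 2: R10 [lint_clean :- cfg_changed, compile_a.]. Adds lint_clean.
Round 3: R7 [deploy_stage :- lint_clean.]; R8 [rollback_ready :- lint_clean, gen_docs.]. Adds deploy_stage, rollback_ready.
Round 4: R12 [tag_release :- rollback_ready.]. Adds tag_release.
Round 5: R2 [compile_c :- tag_release.]. Adds compile_c.
Derived: publish_ok (round 1), deploy_stage (round 3), lint_clean (round 2). run_unit never appears in any round.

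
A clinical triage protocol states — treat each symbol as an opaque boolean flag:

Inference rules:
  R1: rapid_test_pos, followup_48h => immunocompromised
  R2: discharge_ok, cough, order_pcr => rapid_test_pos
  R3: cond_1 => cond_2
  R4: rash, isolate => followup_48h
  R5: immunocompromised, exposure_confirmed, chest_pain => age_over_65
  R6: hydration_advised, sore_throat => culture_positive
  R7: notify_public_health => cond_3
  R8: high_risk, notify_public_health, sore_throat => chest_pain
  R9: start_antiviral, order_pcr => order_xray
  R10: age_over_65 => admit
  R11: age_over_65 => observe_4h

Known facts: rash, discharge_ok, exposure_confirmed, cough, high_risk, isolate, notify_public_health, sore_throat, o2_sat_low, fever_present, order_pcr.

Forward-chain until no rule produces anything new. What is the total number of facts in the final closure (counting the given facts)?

19

Round 1 fires R2, R4, R7, R8, giving rapid_test_pos, followup_48h, cond_3, chest_pain.
Round 2 fires R1, giving immunocompromised.
Round 3 fires R5, giving age_over_65.
Round 4 fires R10, R11, giving admit, observe_4h.
Closure: {admit, age_over_65, chest_pain, cond_3, cough, discharge_ok, exposure_confirmed, fever_present, followup_48h, high_risk, immunocompromised, isolate, notify_public_health, o2_sat_low, observe_4h, order_pcr, rapid_test_pos, rash, sore_throat} — 19 facts.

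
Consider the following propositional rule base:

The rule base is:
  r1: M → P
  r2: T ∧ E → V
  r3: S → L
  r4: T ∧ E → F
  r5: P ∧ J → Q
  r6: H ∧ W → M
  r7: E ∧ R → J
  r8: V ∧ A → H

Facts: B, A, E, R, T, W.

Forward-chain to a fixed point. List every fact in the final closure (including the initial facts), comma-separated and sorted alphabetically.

A, B, E, F, H, J, M, P, Q, R, T, V, W

Round 1: r2 [T ∧ E → V]; r4 [T ∧ E → F]; r7 [E ∧ R → J]. New: V, F, J.
Round 2: r8 [V ∧ A → H]. New: H.
Round 3: r6 [H ∧ W → M]. New: M.
Round 4: r1 [M → P]. New: P.
Round 5: r5 [P ∧ J → Q]. New: Q.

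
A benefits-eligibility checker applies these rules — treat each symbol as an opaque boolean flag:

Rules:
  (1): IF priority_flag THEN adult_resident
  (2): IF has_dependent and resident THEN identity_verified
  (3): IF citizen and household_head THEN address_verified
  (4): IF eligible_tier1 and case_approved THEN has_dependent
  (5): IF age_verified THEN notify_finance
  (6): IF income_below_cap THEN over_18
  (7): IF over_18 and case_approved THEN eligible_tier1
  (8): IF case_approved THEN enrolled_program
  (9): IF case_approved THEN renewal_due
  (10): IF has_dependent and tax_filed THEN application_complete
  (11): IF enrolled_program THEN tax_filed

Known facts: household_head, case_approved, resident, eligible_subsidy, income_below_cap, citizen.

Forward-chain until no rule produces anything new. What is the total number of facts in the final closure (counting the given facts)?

15

Round 1 fires (3), (6), (8), (9), giving address_verified, over_18, enrolled_program, renewal_due.
Round 2 fires (7), (11), giving eligible_tier1, tax_filed.
Round 3 fires (4), giving has_dependent.
Round 4 fires (2), (10), giving identity_verified, application_complete.
Closure: {address_verified, application_complete, case_approved, citizen, eligible_subsidy, eligible_tier1, enrolled_program, has_dependent, household_head, identity_verified, income_below_cap, over_18, renewal_due, resident, tax_filed} — 15 facts.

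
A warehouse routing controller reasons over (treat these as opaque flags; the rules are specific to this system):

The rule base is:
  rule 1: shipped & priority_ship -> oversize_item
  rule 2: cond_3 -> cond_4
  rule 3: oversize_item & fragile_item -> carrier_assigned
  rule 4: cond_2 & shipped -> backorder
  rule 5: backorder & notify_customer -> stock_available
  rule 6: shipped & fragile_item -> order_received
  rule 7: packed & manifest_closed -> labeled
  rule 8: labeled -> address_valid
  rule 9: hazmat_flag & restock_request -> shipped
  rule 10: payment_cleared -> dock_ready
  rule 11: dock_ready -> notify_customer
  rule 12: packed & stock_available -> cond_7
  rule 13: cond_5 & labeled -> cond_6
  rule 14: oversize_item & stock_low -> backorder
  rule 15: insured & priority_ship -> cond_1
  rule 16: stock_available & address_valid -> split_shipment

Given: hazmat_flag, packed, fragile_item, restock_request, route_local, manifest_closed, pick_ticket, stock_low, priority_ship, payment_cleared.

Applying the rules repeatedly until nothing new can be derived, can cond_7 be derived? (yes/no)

Round 1 — rule 7, rule 9, rule 10, derive labeled, shipped, dock_ready.
Round 2 — rule 1, rule 6, rule 8, rule 11, derive oversize_item, order_received, address_valid, notify_customer.
Round 3 — rule 3, rule 14, derive carrier_assigned, backorder.
Round 4 — rule 5, derive stock_available.
Round 5 — rule 12, rule 16, derive cond_7, split_shipment.
cond_7 appears in round 5, so it is derivable.

yes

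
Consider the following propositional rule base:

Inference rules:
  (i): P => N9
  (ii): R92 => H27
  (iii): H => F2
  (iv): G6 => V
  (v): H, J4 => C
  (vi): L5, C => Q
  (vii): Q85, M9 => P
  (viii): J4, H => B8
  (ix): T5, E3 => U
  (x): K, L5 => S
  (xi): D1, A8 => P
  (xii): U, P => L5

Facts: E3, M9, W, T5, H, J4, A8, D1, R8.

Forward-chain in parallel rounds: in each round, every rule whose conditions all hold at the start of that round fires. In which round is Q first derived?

Round 1 — (iii), (v), (viii), (ix), (xi), derive F2, C, B8, U, P.
Round 2 — (i), (xii), derive N9, L5.
Round 3 — (vi), derive Q.
Q first appears in round 3.

3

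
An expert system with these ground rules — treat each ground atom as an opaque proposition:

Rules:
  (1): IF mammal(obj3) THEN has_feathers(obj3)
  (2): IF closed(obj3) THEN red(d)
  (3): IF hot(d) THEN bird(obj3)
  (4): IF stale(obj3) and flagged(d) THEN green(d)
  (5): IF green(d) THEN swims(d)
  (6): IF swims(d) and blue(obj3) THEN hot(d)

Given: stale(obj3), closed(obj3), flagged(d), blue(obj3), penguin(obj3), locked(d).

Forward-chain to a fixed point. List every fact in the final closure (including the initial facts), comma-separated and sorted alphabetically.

bird(obj3), blue(obj3), closed(obj3), flagged(d), green(d), hot(d), locked(d), penguin(obj3), red(d), stale(obj3), swims(d)

Round 1 fires (2), (4), giving red(d), green(d).
Round 2 fires (5), giving swims(d).
Round 3 fires (6), giving hot(d).
Round 4 fires (3), giving bird(obj3).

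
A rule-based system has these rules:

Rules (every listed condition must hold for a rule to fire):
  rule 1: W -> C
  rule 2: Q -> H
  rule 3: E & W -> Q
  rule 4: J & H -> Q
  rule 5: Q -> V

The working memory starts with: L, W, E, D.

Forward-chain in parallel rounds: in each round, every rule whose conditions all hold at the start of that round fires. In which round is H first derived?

2

Round 1: rule 1 [W -> C]; rule 3 [E & W -> Q]. Adds C, Q.
Round 2: rule 2 [Q -> H]; rule 5 [Q -> V]. Adds H, V.
H first appears in round 2.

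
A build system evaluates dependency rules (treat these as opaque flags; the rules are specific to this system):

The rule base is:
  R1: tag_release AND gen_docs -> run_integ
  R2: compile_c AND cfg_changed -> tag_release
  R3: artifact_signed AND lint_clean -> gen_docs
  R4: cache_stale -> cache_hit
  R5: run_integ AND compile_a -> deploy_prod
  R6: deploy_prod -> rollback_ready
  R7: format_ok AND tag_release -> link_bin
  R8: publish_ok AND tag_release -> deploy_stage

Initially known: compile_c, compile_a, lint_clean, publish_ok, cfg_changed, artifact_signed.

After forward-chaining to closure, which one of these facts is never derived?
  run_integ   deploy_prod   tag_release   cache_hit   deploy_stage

cache_hit

Round 1 — R2, R3, derive tag_release, gen_docs.
Round 2 — R1, R8, derive run_integ, deploy_stage.
Round 3 — R5, derive deploy_prod.
Round 4 — R6, derive rollback_ready.
Derived: run_integ (round 2), deploy_prod (round 3), tag_release (round 1), deploy_stage (round 2). cache_hit never appears in any round.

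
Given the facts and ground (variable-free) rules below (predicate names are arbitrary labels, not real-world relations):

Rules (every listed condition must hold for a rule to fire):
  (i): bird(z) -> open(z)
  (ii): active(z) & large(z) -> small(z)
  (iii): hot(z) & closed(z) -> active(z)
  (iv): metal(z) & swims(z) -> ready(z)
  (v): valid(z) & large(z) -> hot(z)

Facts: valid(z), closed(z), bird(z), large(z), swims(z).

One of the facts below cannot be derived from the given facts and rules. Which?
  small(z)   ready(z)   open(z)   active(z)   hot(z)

ready(z)

Round 1 — (i), (v), derive open(z), hot(z).
Round 2 — (iii), derive active(z).
Round 3 — (ii), derive small(z).
Derived: hot(z) (round 1), small(z) (round 3), open(z) (round 1), active(z) (round 2). ready(z) never appears in any round.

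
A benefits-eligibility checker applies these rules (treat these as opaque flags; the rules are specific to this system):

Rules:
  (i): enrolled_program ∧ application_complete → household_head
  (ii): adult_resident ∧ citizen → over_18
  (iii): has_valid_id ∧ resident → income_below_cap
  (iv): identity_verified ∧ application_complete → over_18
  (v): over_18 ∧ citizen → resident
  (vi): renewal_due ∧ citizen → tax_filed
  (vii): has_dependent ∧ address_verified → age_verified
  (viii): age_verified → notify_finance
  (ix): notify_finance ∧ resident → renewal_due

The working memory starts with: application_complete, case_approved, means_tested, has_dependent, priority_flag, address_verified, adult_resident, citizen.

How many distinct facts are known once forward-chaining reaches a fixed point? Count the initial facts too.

14

Round 1: (ii) [adult_resident ∧ citizen → over_18]; (vii) [has_dependent ∧ address_verified → age_verified]. Adds over_18, age_verified.
Round 2: (v) [over_18 ∧ citizen → resident]; (viii) [age_verified → notify_finance]. Adds resident, notify_finance.
Round 3: (ix) [notify_finance ∧ resident → renewal_due]. Adds renewal_due.
Round 4: (vi) [renewal_due ∧ citizen → tax_filed]. Adds tax_filed.
Closure: {address_verified, adult_resident, age_verified, application_complete, case_approved, citizen, has_dependent, means_tested, notify_finance, over_18, priority_flag, renewal_due, resident, tax_filed} — 14 facts.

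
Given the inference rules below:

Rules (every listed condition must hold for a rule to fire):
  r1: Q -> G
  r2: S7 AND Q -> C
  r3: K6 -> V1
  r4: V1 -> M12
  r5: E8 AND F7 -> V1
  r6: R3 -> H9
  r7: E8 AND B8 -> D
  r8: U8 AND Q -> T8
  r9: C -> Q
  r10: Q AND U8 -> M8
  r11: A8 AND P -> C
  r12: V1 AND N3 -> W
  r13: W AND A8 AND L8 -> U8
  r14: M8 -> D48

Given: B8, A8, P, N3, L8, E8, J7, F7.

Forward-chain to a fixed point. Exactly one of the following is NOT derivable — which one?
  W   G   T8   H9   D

Round 1 — r5, r7, r11, derive V1, D, C.
Round 2 — r4, r9, r12, derive M12, Q, W.
Round 3 — r1, r13, derive G, U8.
Round 4 — r8, r10, derive T8, M8.
Round 5 — r14, derive D48.
Derived: G (round 3), T8 (round 4), D (round 1), W (round 2). H9 never appears in any round.

H9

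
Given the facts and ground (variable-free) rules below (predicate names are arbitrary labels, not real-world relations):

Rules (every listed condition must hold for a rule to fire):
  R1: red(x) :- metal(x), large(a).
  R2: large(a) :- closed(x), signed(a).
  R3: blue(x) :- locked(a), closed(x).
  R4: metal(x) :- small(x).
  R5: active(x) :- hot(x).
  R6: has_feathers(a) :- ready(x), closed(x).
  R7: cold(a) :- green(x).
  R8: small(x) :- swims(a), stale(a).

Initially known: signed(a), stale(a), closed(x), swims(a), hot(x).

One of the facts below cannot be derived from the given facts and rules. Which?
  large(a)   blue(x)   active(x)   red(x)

blue(x)

Round 1 — R2, R5, R8, derive large(a), active(x), small(x).
Round 2 — R4, derive metal(x).
Round 3 — R1, derive red(x).
Derived: large(a) (round 1), red(x) (round 3), active(x) (round 1). blue(x) never appears in any round.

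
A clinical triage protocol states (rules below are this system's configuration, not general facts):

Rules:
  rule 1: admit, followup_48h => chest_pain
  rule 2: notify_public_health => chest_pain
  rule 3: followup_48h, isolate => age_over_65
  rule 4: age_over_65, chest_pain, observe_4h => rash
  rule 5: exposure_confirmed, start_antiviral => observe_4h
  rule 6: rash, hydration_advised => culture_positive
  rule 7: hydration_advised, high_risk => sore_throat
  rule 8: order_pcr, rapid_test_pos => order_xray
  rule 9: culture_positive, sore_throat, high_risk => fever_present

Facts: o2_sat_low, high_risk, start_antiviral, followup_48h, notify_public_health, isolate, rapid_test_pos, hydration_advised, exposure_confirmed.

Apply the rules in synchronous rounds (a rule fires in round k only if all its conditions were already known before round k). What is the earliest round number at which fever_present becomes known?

4

[1] rule 2 [notify_public_health => chest_pain]; rule 3 [followup_48h, isolate => age_over_65]; rule 5 [exposure_confirmed, start_antiviral => observe_4h]; rule 7 [hydration_advised, high_risk => sore_throat]. ⇒ new: chest_pain, age_over_65, observe_4h, sore_throat.
[2] rule 4 [age_over_65, chest_pain, observe_4h => rash]. ⇒ new: rash.
[3] rule 6 [rash, hydration_advised => culture_positive]. ⇒ new: culture_positive.
[4] rule 9 [culture_positive, sore_throat, high_risk => fever_present]. ⇒ new: fever_present.
fever_present first appears in round 4.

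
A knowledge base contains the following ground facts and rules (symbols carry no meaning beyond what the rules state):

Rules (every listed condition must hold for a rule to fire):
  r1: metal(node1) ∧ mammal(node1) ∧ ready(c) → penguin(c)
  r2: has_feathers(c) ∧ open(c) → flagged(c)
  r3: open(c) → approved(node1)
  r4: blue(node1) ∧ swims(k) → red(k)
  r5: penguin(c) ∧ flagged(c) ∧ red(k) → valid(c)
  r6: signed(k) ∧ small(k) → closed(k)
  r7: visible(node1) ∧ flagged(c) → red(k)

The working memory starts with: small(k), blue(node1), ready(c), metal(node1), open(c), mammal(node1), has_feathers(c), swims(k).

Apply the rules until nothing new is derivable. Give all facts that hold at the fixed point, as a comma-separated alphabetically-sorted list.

Round 1: r1 [metal(node1) ∧ mammal(node1) ∧ ready(c) → penguin(c)]; r2 [has_feathers(c) ∧ open(c) → flagged(c)]; r3 [open(c) → approved(node1)]; r4 [blue(node1) ∧ swims(k) → red(k)]. Adds penguin(c), flagged(c), approved(node1), red(k).
Round 2: r5 [penguin(c) ∧ flagged(c) ∧ red(k) → valid(c)]. Adds valid(c).

approved(node1), blue(node1), flagged(c), has_feathers(c), mammal(node1), metal(node1), open(c), penguin(c), ready(c), red(k), small(k), swims(k), valid(c)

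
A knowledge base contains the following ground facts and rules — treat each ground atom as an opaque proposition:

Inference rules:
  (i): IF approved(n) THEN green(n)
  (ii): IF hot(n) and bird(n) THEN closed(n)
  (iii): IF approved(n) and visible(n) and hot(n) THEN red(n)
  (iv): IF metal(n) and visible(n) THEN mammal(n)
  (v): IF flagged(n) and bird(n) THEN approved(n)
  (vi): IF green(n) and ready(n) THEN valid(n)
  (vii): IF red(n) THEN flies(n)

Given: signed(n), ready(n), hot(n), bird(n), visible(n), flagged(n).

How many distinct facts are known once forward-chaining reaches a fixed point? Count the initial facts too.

12

Round 1 fires (ii), (v), giving closed(n), approved(n).
Round 2 fires (i), (iii), giving green(n), red(n).
Round 3 fires (vi), (vii), giving valid(n), flies(n).
Closure: {approved(n), bird(n), closed(n), flagged(n), flies(n), green(n), hot(n), ready(n), red(n), signed(n), valid(n), visible(n)} — 12 facts.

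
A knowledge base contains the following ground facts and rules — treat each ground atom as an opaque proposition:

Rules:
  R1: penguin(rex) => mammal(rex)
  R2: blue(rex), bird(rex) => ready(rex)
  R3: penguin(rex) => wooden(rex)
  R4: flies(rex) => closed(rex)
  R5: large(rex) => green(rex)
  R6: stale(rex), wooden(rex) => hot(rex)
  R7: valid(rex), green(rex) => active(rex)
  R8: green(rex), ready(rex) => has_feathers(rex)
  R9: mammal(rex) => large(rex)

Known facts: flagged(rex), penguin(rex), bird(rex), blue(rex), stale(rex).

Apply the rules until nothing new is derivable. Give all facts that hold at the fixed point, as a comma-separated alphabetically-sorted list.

Round 1: R1 [penguin(rex) => mammal(rex)]; R2 [blue(rex), bird(rex) => ready(rex)]; R3 [penguin(rex) => wooden(rex)]. New: mammal(rex), ready(rex), wooden(rex).
Round 2: R6 [stale(rex), wooden(rex) => hot(rex)]; R9 [mammal(rex) => large(rex)]. New: hot(rex), large(rex).
Round 3: R5 [large(rex) => green(rex)]. New: green(rex).
Round 4: R8 [green(rex), ready(rex) => has_feathers(rex)]. New: has_feathers(rex).

bird(rex), blue(rex), flagged(rex), green(rex), has_feathers(rex), hot(rex), large(rex), mammal(rex), penguin(rex), ready(rex), stale(rex), wooden(rex)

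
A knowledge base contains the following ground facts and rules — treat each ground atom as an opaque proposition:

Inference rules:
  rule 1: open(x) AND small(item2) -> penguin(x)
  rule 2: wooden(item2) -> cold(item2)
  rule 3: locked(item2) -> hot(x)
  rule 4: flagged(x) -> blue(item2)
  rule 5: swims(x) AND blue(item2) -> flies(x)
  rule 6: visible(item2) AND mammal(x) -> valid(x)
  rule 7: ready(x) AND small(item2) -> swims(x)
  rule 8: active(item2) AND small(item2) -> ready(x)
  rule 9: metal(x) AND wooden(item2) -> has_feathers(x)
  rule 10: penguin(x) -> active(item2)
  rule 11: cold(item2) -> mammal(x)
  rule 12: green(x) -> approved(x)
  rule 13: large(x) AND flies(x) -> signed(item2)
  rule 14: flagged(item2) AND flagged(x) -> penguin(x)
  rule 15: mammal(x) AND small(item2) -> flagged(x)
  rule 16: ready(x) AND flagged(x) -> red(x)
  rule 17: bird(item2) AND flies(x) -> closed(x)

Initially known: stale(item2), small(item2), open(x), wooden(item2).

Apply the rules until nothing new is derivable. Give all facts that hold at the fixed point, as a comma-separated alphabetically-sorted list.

[1] rule 1 [open(x) AND small(item2) -> penguin(x)]; rule 2 [wooden(item2) -> cold(item2)]. ⇒ new: penguin(x), cold(item2).
[2] rule 10 [penguin(x) -> active(item2)]; rule 11 [cold(item2) -> mammal(x)]. ⇒ new: active(item2), mammal(x).
[3] rule 8 [active(item2) AND small(item2) -> ready(x)]; rule 15 [mammal(x) AND small(item2) -> flagged(x)]. ⇒ new: ready(x), flagged(x).
[4] rule 4 [flagged(x) -> blue(item2)]; rule 7 [ready(x) AND small(item2) -> swims(x)]; rule 16 [ready(x) AND flagged(x) -> red(x)]. ⇒ new: blue(item2), swims(x), red(x).
[5] rule 5 [swims(x) AND blue(item2) -> flies(x)]. ⇒ new: flies(x).

active(item2), blue(item2), cold(item2), flagged(x), flies(x), mammal(x), open(x), penguin(x), ready(x), red(x), small(item2), stale(item2), swims(x), wooden(item2)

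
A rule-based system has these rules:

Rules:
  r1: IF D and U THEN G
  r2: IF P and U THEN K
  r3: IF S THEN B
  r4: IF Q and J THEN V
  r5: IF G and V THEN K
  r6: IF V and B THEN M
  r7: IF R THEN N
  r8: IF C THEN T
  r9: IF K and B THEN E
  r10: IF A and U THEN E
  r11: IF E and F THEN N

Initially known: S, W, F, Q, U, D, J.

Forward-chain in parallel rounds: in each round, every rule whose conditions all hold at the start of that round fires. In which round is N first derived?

4

[1] r1 [IF D and U THEN G]; r3 [IF S THEN B]; r4 [IF Q and J THEN V]. ⇒ new: G, B, V.
[2] r5 [IF G and V THEN K]; r6 [IF V and B THEN M]. ⇒ new: K, M.
[3] r9 [IF K and B THEN E]. ⇒ new: E.
[4] r11 [IF E and F THEN N]. ⇒ new: N.
N first appears in round 4.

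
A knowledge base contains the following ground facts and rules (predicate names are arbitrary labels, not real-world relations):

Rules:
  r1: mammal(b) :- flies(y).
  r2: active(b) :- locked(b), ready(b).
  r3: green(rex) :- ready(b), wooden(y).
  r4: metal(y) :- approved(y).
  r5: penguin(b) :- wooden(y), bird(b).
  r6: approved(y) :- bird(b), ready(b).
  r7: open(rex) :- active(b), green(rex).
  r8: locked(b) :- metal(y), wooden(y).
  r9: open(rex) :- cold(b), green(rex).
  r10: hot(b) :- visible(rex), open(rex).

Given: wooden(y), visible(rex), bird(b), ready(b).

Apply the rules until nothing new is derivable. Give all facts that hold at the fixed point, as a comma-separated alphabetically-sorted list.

Round 1 fires r3, r5, r6, giving green(rex), penguin(b), approved(y).
Round 2 fires r4, giving metal(y).
Round 3 fires r8, giving locked(b).
Round 4 fires r2, giving active(b).
Round 5 fires r7, giving open(rex).
Round 6 fires r10, giving hot(b).

active(b), approved(y), bird(b), green(rex), hot(b), locked(b), metal(y), open(rex), penguin(b), ready(b), visible(rex), wooden(y)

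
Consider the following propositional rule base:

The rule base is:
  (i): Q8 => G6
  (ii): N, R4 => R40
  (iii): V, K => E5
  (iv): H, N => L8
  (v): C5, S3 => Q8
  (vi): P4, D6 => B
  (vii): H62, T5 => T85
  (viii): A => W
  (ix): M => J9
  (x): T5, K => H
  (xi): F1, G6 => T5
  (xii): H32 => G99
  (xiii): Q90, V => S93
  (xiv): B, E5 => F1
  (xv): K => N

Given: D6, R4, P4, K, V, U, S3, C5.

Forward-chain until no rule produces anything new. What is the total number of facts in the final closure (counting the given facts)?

Round 1 fires (iii), (v), (vi), (xv), giving E5, Q8, B, N.
Round 2 fires (i), (ii), (xiv), giving G6, R40, F1.
Round 3 fires (xi), giving T5.
Round 4 fires (x), giving H.
Round 5 fires (iv), giving L8.
Closure: {B, C5, D6, E5, F1, G6, H, K, L8, N, P4, Q8, R4, R40, S3, T5, U, V} — 18 facts.

18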